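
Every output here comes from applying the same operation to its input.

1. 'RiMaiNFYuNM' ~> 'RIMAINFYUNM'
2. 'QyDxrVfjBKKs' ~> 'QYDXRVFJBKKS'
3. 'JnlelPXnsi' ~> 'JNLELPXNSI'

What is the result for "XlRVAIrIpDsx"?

XLRVAIRIPDSX

Looking at the pairs, the operation is to convert every letter to uppercase.
"XlRVAIrIpDsx" → "XLRVAIRIPDSX".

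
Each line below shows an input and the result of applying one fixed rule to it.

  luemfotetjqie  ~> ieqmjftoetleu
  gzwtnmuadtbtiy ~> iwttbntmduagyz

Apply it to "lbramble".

lrbamleb

In each case the input is transformed by: take characters alternately from the front and the back (1st, last, 2nd, 2nd-last, ...), then move the first 3 characters to the end (rotate left by 3).
For "lbramble", step one produces "leblrbam"; step two turns that into "lrbamleb".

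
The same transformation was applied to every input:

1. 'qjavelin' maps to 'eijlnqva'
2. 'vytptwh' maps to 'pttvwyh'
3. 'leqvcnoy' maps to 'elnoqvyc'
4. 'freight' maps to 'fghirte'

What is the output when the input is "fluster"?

flrstue

Each output is the input with this applied: sort the characters into alphabetical order, then move the first character to the end.
Applying both steps to "fluster": "eflrstu", then "flrstue".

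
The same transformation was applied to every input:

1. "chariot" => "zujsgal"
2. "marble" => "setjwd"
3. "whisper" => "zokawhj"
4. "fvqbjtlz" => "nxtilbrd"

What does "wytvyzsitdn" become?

qonlrqakvlf

In each case the input is transformed by: swap each adjacent pair of characters (1↔2, 3↔4, ...), then shift every letter 8 places backward in the alphabet (wrapping around).
"wytvyzsitdn" → "ywvtzyisdtn" → "qonlrqakvlf".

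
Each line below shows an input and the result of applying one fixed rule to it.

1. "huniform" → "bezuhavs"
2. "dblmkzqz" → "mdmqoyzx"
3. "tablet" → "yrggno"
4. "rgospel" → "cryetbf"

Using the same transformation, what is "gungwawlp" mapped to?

Each output is the input with this applied: shift every letter 13 places forward in the alphabet (wrapping around) — i.e. ROT13, then move the last 3 characters to the front (rotate right by 3).
For "gungwawlp", step one produces "thatjnjyc"; step two turns that into "jycthatjn".

jycthatjn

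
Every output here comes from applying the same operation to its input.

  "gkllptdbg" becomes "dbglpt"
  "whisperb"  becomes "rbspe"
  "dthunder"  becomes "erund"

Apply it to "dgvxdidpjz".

The pattern: delete the first 3 characters, then move the first 3 characters to the end (rotate left by 3).
Applying both steps to "dgvxdidpjz": "xdidpjz", then "dpjzxdi".
(Check on "gkllptdbg": → "lptdbg" → "dbglpt" ✓)

dpjzxdi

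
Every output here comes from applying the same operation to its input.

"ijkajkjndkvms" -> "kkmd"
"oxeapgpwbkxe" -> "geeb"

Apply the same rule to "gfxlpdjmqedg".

Each output is the input with this applied: keep one character in every 3, starting at position 3 (positions 3rd, 6th, 9th, ...), then swap each adjacent pair of characters (1↔2, 3↔4, ...).
"gfxlpdjmqedg" → "xdqg" → "dxgq".

dxgq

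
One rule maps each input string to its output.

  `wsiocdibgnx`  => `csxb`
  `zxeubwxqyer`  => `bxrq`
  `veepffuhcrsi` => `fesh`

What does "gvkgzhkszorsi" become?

Each output is the input with this applied: keep one character in every 3, starting at position 2 (positions 2nd, 5th, 8th, ...), then swap each adjacent pair of characters (1↔2, 3↔4, ...).
"gvkgzhkszorsi" → "vzsr" → "zvrs".

zvrs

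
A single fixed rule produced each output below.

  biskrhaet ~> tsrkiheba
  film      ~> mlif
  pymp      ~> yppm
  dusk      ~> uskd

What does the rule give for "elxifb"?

xlifeb

What's happening: sort the characters into reverse alphabetical order.
Doing the same to "elxifb": "xlifeb".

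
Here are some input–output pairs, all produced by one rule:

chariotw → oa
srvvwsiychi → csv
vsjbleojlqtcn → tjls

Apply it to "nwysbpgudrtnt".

The pattern: reverse the string, then keep one character in every 3, starting at position 3 (positions 3rd, 6th, 9th, ...).
On "nwysbpgudrtnt": the first step gives "tntrdugpbsywn", and the second then gives "tubw".
(Check on "chariotw": → "wtoirahc" → "oa" ✓)

tubw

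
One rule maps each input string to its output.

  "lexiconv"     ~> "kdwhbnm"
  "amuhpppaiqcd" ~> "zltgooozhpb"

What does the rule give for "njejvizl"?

The pattern: delete the last character, then shift every letter 1 place backward in the alphabet (wrapping around).
For "njejvizl", step one produces "njejviz"; step two turns that into "midiuhy".

midiuhy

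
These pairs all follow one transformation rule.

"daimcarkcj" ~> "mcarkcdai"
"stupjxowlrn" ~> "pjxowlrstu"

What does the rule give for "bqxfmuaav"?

fmuaabqx

The rule is to delete the last character, then move the first 3 characters to the end (rotate left by 3).
Working it through for "bqxfmuaav": intermediate "bqxfmuaa", final "fmuaabqx".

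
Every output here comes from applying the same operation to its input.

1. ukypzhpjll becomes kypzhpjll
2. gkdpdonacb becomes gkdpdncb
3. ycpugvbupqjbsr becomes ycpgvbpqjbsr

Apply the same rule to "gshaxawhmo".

gshxwhm

The transformation: remove every vowel.
For "gshaxawhmo" the result is "gshxwhm".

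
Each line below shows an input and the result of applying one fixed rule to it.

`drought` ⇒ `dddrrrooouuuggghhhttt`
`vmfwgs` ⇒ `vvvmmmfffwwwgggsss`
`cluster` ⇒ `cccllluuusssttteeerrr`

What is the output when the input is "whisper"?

The transformation: repeat every character 3 times.
So "whisper" becomes "wwwhhhiiissspppeeerrr".

wwwhhhiiissspppeeerrr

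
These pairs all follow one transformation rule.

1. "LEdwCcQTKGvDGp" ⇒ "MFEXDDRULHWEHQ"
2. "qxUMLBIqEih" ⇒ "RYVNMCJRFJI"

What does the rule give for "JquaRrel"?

KRVBSSFM

The pattern: shift every letter 1 place forward in the alphabet (wrapping around), then convert every letter to uppercase.
"JquaRrel" → "KRVBSSFM".
(Check on "qxUMLBIqEih": → "ryVNMCJrFji" → "RYVNMCJRFJI" ✓)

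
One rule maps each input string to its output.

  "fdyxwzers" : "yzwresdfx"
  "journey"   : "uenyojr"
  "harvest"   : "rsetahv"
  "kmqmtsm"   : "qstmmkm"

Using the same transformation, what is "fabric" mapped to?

bciafr

Looking at the pairs, the operation is to swap each adjacent pair of characters (1↔2, 3↔4, ...), then move the first 3 characters to the end (rotate left by 3).
On "fabric": the first step gives "afrbci", and the second then gives "bciafr".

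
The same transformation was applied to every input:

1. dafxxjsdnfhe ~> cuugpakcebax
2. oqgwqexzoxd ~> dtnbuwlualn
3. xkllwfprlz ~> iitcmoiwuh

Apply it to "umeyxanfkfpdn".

bvuxkchcmakrj

The transformation: move the first 2 characters to the end (rotate left by 2), then shift every letter 3 places backward in the alphabet (wrapping around).
"umeyxanfkfpdn" → "eyxanfkfpdnum" → "bvuxkchcmakrj".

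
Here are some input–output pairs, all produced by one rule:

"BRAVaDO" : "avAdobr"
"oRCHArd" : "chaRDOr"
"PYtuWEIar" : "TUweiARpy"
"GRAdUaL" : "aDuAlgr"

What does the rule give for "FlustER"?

The pattern: move the first 2 characters to the end (rotate left by 2), then flip the case of every letter.
Starting from "FlustER": after the first operation, "ustERFl"; after the second, "USTerfL".

USTerfL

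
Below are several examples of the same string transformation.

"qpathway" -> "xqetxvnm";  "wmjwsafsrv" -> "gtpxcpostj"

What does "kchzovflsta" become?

ewlscipqxhz

The rule is to shift every letter 3 places backward in the alphabet (wrapping around), then move the first 2 characters to the end (rotate left by 2).
Applying both steps to "kchzovflsta": "hzewlscipqx", then "ewlscipqxhz".
(Check on "qpathway": → "nmxqetxv" → "xqetxvnm" ✓)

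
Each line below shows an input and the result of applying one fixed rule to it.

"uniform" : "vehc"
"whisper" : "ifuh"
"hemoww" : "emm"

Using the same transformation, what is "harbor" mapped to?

What's happening: delete the first 3 characters, then shift every letter 10 places backward in the alphabet (wrapping around).
Working it through for "harbor": intermediate "bor", final "reh".

reh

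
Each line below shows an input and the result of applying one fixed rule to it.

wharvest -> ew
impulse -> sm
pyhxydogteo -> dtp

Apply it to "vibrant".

ni

In each case the input is transformed by: move the first 3 characters to the end (rotate left by 3), then keep one character in every 3, starting at position 3 (positions 3rd, 6th, 9th, ...).
Doing the same to "vibrant": "ni".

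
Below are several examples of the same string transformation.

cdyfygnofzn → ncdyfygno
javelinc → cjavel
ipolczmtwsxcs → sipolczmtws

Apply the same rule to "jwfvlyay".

Rule — move the last character to the front, then delete the last 2 characters.
So "jwfvlyay" becomes "yjwfvl".

yjwfvl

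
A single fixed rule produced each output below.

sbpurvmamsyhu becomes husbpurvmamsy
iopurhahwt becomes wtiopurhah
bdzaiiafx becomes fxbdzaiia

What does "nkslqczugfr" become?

frnkslqczug

In each case the input is transformed by: move the last 2 characters to the front (rotate right by 2).
For "nkslqczugfr" the result is "frnkslqczug".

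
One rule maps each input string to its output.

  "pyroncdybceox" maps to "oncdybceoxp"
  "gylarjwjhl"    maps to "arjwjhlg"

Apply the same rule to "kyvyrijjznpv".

yrijjznpvk

Rule — move the first 3 characters to the end (rotate left by 3), then delete the last 2 characters.
"kyvyrijjznpv" → "yrijjznpvkyv" → "yrijjznpvk".
(Check on "gylarjwjhl": → "arjwjhlgyl" → "arjwjhlg" ✓)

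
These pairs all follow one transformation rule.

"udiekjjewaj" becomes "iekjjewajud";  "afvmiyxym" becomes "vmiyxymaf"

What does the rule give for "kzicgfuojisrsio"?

The rule is to move the first 2 characters to the end (rotate left by 2).
Applying that to "kzicgfuojisrsio" gives "icgfuojisrsiokz".

icgfuojisrsiokz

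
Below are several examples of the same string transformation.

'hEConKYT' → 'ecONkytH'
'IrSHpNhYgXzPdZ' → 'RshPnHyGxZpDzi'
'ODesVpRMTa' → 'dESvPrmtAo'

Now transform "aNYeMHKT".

In each case the input is transformed by: flip the case of every letter, then move the first character to the end.
Starting from "aNYeMHKT": after the first operation, "AnyEmhkt"; after the second, "nyEmhktA".

nyEmhktA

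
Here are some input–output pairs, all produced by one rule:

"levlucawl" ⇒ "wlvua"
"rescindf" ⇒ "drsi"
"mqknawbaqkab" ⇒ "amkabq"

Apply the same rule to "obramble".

lorm

Looking at the pairs, the operation is to move the last 2 characters to the front (rotate right by 2), then keep every other character starting from the first (positions 1st, 3rd, 5th, ...).
On "obramble": the first step gives "leobramb", and the second then gives "lorm".
(Check on "levlucawl": → "wllevluca" → "wlvua" ✓)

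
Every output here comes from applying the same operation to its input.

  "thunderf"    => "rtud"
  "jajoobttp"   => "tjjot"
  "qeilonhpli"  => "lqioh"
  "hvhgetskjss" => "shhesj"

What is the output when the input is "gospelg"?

lgse

What's happening: move the last 2 characters to the front (rotate right by 2), then keep every other character starting from the first (positions 1st, 3rd, 5th, ...).
On "gospelg": the first step gives "lggospe", and the second then gives "lgse".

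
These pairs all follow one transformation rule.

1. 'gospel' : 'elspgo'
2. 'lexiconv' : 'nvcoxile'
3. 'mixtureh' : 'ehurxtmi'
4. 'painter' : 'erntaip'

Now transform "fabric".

What's happening: reverse the string, then swap each adjacent pair of characters (1↔2, 3↔4, ...).
Starting from "fabric": after the first operation, "cirbaf"; after the second, "icbrfa".
(Check on "mixtureh": → "herutxim" → "ehurxtmi" ✓)

icbrfa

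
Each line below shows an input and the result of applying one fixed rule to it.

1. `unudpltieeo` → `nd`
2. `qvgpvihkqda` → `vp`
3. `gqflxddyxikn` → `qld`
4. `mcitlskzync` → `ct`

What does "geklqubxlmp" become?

Rule — keep every other character starting from the second (positions 2nd, 4th, 6th, ...), then delete the last 3 characters.
Starting from "geklqubxlmp": after the first operation, "eluxm"; after the second, "el".

el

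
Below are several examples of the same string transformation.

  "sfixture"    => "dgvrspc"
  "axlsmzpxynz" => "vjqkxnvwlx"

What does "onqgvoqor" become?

loetmomp

The pattern: delete the first character, then shift every letter 2 places backward in the alphabet (wrapping around).
For "onqgvoqor", step one produces "nqgvoqor"; step two turns that into "loetmomp".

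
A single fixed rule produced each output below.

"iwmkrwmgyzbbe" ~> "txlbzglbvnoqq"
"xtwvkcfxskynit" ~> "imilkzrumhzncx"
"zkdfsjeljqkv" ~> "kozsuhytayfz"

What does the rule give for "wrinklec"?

rlgxczat

Each output is the input with this applied: move the last character to the front, then shift every letter 11 places backward in the alphabet (wrapping around).
Working it through for "wrinklec": intermediate "cwrinkle", final "rlgxczat".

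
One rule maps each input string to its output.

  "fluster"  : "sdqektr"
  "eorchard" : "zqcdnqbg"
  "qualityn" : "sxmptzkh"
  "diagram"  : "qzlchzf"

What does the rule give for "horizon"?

ynmgnqh

The rule is to shift every letter 1 place backward in the alphabet (wrapping around), then move the last 3 characters to the front (rotate right by 3).
"horizon" → "gnqhynm" → "ynmgnqh".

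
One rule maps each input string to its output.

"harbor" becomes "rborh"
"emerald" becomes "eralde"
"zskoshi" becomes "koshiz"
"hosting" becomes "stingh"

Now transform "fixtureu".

What's happening: move the first character to the end, then delete the first character.
"fixtureu" → "ixtureuf" → "xtureuf".

xtureuf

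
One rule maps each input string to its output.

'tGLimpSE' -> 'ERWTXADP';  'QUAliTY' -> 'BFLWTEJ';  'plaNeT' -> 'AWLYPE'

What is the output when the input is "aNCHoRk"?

The transformation: shift every letter 11 places forward in the alphabet (wrapping around), then convert every letter to uppercase.
On "aNCHoRk": the first step gives "lYNSzCv", and the second then gives "LYNSZCV".

LYNSZCV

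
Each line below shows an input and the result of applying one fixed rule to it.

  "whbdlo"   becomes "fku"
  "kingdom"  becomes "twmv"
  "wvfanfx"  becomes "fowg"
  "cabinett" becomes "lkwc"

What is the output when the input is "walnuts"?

fudb

The transformation: shift every letter 9 places forward in the alphabet (wrapping around), then keep every other character starting from the first (positions 1st, 3rd, 5th, ...).
For "walnuts", step one produces "fjuwdcb"; step two turns that into "fudb".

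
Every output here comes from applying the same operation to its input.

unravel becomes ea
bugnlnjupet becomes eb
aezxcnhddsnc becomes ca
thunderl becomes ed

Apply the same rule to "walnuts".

The rule is to sort the characters into reverse alphabetical order, then keep only the last 2 characters.
Applying that to "walnuts" gives "la".
(Check on "thunderl": → "utrnlhed" → "ed" ✓)

la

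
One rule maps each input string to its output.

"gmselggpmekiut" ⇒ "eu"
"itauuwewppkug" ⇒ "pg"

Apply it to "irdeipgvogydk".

Each output is the input with this applied: keep one character in every 3, starting at position 1 (positions 1st, 4th, 7th, ...), then delete the first 3 characters.
"irdeipgvogydk" → "ieggk" → "gk".

gk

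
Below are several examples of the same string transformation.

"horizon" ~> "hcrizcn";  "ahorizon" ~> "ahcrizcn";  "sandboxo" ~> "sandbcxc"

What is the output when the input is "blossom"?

What's happening: replace every "o" with "c".
On "blossom" that produces "blcsscm".

blcsscm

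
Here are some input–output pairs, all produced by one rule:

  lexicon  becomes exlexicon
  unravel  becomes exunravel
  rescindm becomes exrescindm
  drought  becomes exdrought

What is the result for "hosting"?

Looking at the pairs, the operation is to prepend "ex".
"hosting" → "exhosting".

exhosting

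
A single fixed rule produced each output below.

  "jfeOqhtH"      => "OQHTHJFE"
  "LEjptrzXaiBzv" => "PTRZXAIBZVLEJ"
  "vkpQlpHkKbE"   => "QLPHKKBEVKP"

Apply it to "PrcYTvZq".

Rule — move the first 3 characters to the end (rotate left by 3), then convert every letter to uppercase.
"PrcYTvZq" → "YTvZqPrc" → "YTVZQPRC".
(Check on "jfeOqhtH": → "OqhtHjfe" → "OQHTHJFE" ✓)

YTVZQPRC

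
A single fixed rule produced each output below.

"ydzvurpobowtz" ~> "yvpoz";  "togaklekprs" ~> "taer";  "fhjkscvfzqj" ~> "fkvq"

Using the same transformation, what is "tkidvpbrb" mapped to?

In each case the input is transformed by: keep one character in every 3, starting at position 1 (positions 1st, 4th, 7th, ...).
On "tkidvpbrb" that produces "tdb".

tdb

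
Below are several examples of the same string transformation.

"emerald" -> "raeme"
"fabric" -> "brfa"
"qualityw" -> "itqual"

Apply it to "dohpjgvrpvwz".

The pattern: delete the last 2 characters, then move the last 2 characters to the front (rotate right by 2).
"dohpjgvrpvwz" → "dohpjgvrpv" → "pvdohpjgvr".

pvdohpjgvr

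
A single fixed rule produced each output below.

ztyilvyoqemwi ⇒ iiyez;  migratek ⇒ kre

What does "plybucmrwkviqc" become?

Looking at the pairs, the operation is to swap the first and last characters, then keep one character in every 3, starting at position 1 (positions 1st, 4th, 7th, ...).
Starting from "plybucmrwkviqc": after the first operation, "clybucmrwkviqp"; after the second, "cbmkq".

cbmkq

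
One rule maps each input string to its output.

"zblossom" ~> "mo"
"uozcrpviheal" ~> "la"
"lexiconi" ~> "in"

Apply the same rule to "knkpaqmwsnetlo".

The pattern: swap each adjacent pair of characters (1↔2, 3↔4, ...), then keep only the last 2 characters.
"knkpaqmwsnetlo" → "nkpkqawmnsteol" → "ol".

ol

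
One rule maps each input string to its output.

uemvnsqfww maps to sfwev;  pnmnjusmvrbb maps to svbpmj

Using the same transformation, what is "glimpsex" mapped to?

pegi

The pattern: swap the front and back halves of the string, then keep every other character starting from the first (positions 1st, 3rd, 5th, ...).
For "glimpsex", step one produces "psexglim"; step two turns that into "pegi".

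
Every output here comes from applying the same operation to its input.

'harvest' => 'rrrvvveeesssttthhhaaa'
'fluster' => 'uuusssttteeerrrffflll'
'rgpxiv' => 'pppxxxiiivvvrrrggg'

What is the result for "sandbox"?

nnndddbbboooxxxsssaaa

What's happening: move the first 2 characters to the end (rotate left by 2), then repeat every character 3 times.
For "sandbox", step one produces "ndboxsa"; step two turns that into "nnndddbbboooxxxsssaaa".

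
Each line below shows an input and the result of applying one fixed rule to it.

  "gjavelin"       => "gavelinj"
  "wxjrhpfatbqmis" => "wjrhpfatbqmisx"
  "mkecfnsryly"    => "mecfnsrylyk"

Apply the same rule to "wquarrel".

wuarrelq

Rule — move the first character to the end, then swap the first and last characters.
Applying both steps to "wquarrel": "quarrelw", then "wuarrelq".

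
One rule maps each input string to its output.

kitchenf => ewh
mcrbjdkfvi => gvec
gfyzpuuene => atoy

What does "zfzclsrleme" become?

twlg

The transformation: keep one character in every 3, starting at position 1 (positions 1st, 4th, 7th, ...), then shift every letter 6 places backward in the alphabet (wrapping around).
So "zfzclsrleme" becomes "twlg".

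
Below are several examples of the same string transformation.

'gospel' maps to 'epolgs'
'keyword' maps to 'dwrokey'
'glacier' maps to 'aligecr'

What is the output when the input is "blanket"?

anlkebt

The rule is to sort the characters into reverse alphabetical order, then swap the first and last characters.
On "blanket": the first step gives "tnlkeba", and the second then gives "anlkebt".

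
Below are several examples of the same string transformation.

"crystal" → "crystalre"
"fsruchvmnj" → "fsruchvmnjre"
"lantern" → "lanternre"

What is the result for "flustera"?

Each output is the input with this applied: append "re".
So "flustera" becomes "flusterare".

flusterare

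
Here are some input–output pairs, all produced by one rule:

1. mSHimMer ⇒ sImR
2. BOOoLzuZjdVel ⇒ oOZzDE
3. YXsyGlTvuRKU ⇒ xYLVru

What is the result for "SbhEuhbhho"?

BeHHO

What's happening: keep every other character starting from the second (positions 2nd, 4th, 6th, ...), then flip the case of every letter.
Working it through for "SbhEuhbhho": intermediate "bEhho", final "BeHHO".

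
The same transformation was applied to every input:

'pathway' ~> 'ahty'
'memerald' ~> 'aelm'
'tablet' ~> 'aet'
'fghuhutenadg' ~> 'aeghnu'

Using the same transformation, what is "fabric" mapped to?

aci

Looking at the pairs, the operation is to sort the characters into alphabetical order, then keep every other character starting from the first (positions 1st, 3rd, 5th, ...).
Applying both steps to "fabric": "abcfir", then "aci".
(Check on "memerald": → "adeelmmr" → "aelm" ✓)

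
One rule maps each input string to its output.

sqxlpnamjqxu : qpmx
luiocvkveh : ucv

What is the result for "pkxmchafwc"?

kcf

Looking at the pairs, the operation is to keep one character in every 3, starting at position 2 (positions 2nd, 5th, 8th, ...).
Applying that to "pkxmchafwc" gives "kcf".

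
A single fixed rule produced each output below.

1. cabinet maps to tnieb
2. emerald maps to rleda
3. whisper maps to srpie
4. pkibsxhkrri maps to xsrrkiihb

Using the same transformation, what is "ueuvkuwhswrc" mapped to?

The pattern: delete the first 2 characters, then sort the characters into reverse alphabetical order.
Doing the same to "ueuvkuwhswrc": "wwvuusrkhc".

wwvuusrkhc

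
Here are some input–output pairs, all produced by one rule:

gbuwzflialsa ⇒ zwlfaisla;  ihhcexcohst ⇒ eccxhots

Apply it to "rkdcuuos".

ucous

The rule is to delete the first 3 characters, then swap each adjacent pair of characters (1↔2, 3↔4, ...).
Doing the same to "rkdcuuos": "ucous".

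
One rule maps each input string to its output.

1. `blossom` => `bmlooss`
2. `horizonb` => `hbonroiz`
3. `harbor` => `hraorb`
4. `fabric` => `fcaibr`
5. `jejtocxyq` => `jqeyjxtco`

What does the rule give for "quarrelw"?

qwulaerr

What's happening: take characters alternately from the front and the back (1st, last, 2nd, 2nd-last, ...).
Applying that to "quarrelw" gives "qwulaerr".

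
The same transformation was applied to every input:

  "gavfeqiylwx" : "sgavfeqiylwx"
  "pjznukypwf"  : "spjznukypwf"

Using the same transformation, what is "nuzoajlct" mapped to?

snuzoajlct

In each case the input is transformed by: prepend "s".
For "nuzoajlct" the result is "snuzoajlct".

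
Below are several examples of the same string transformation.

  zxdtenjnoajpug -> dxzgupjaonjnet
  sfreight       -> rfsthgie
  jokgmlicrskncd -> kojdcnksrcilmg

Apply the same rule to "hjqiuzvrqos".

Each output is the input with this applied: move the first 3 characters to the end (rotate left by 3), then reverse the string.
Applying both steps to "hjqiuzvrqos": "iuzvrqoshjq", then "qjhsoqrvzui".

qjhsoqrvzui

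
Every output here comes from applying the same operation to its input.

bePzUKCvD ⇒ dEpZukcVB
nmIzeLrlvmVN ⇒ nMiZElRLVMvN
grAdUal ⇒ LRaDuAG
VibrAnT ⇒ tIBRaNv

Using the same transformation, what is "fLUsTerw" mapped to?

The transformation: flip the case of every letter, then swap the first and last characters.
Working it through for "fLUsTerw": intermediate "FluStERW", final "WluStERF".

WluStERF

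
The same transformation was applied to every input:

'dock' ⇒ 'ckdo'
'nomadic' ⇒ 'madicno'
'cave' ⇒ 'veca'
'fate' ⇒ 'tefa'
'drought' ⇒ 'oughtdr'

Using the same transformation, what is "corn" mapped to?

rnco

What's happening: move the first 2 characters to the end (rotate left by 2).
Applying that to "corn" gives "rnco".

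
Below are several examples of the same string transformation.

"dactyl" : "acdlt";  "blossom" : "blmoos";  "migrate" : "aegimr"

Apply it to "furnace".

acefnr

Looking at the pairs, the operation is to sort the characters into alphabetical order, then delete the last character.
"furnace" → "acefnru" → "acefnr".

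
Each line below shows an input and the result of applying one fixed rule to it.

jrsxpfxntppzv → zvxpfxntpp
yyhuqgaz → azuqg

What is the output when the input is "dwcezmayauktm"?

Rule — delete the first 3 characters, then move the last 2 characters to the front (rotate right by 2).
Starting from "dwcezmayauktm": after the first operation, "ezmayauktm"; after the second, "tmezmayauk".
(Check on "jrsxpfxntppzv": → "xpfxntppzv" → "zvxpfxntpp" ✓)

tmezmayauk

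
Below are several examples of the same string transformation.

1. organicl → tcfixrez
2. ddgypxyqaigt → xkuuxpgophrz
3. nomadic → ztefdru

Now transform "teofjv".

amkvfw

The pattern: move the last 2 characters to the front (rotate right by 2), then shift every letter 9 places backward in the alphabet (wrapping around).
On "teofjv": the first step gives "jvteof", and the second then gives "amkvfw".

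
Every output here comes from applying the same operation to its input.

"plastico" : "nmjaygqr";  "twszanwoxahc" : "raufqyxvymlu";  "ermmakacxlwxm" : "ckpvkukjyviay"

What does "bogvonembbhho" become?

zmmfeftzmzlkc

The pattern: take characters alternately from the front and the back (1st, last, 2nd, 2nd-last, ...), then shift every letter 2 places backward in the alphabet (wrapping around).
On "bogvonembbhho": the first step gives "boohghvbobnme", and the second then gives "zmmfeftzmzlkc".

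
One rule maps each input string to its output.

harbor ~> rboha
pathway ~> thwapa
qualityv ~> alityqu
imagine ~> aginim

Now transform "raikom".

Looking at the pairs, the operation is to delete the last character, then move the first 2 characters to the end (rotate left by 2).
For "raikom", step one produces "raiko"; step two turns that into "ikora".
(Check on "harbor": → "harbo" → "rboha" ✓)

ikora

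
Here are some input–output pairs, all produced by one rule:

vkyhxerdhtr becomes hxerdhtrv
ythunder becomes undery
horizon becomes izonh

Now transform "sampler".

plers

Looking at the pairs, the operation is to move the first character to the end, then delete the first 2 characters.
Working it through for "sampler": intermediate "amplers", final "plers".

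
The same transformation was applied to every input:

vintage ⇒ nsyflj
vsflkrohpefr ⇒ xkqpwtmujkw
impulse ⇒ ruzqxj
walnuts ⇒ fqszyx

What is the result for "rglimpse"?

lqnruxj

Looking at the pairs, the operation is to shift every letter 5 places forward in the alphabet (wrapping around), then delete the first character.
Starting from "rglimpse": after the first operation, "wlqnruxj"; after the second, "lqnruxj".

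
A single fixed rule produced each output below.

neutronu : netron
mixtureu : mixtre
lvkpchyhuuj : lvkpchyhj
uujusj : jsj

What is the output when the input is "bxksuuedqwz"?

bxksedqwz

The pattern: remove every "u".
Doing the same to "bxksuuedqwz": "bxksedqwz".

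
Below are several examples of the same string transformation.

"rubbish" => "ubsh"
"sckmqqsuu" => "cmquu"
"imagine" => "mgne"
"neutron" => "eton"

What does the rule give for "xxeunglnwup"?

xugnup

Looking at the pairs, the operation is to swap each adjacent pair of characters (1↔2, 3↔4, ...), then keep every other character starting from the first (positions 1st, 3rd, 5th, ...).
For "xxeunglnwup", step one produces "xxuegnnluwp"; step two turns that into "xugnup".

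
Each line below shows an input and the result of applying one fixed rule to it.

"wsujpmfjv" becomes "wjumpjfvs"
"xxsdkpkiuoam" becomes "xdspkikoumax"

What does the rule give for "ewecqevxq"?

eceeqxvqw

The transformation: swap each adjacent pair of characters (1↔2, 3↔4, ...), then move the first character to the end.
Starting from "ewecqevxq": after the first operation, "weceeqxvq"; after the second, "eceeqxvqw".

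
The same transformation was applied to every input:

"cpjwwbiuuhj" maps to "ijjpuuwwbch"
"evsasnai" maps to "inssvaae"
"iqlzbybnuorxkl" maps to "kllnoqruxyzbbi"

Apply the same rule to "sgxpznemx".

npsxxzegm

The transformation: sort the characters into alphabetical order, then move the first 3 characters to the end (rotate left by 3).
Working it through for "sgxpznemx": intermediate "egmnpsxxz", final "npsxxzegm".
(Check on "cpjwwbiuuhj": → "bchijjpuuww" → "ijjpuuwwbch" ✓)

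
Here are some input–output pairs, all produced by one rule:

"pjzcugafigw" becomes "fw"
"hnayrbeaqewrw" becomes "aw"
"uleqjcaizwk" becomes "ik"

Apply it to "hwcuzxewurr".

wr

Looking at the pairs, the operation is to keep one character in every 3, starting at position 2 (positions 2nd, 5th, 8th, ...), then keep only the last 2 characters.
Working it through for "hwcuzxewurr": intermediate "wzwr", final "wr".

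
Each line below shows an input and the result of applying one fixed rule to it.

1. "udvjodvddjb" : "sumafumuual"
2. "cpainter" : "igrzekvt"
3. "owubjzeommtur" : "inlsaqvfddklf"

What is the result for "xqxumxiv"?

Each output is the input with this applied: swap the first and last characters, then shift every letter 9 places backward in the alphabet (wrapping around).
Starting from "xqxumxiv": after the first operation, "vqxumxix"; after the second, "mholdozo".

mholdozo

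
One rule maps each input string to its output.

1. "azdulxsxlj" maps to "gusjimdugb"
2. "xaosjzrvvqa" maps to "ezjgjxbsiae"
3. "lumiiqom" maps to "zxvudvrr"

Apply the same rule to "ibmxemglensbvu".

kedrkvgnvpunwb

Looking at the pairs, the operation is to shift every letter 9 places forward in the alphabet (wrapping around), then move the last 3 characters to the front (rotate right by 3).
"ibmxemglensbvu" → "rkvgnvpunwbked" → "kedrkvgnvpunwb".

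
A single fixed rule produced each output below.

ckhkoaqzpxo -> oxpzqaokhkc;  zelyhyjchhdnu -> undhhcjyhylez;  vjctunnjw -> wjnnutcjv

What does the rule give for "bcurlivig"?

givilrucb

In each case the input is transformed by: reverse the string.
For "bcurlivig" the result is "givilrucb".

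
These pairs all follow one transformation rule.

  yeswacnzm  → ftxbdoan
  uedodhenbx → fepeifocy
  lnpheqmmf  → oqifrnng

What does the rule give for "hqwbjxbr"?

rxckycs

Looking at the pairs, the operation is to delete the first character, then shift every letter 1 place forward in the alphabet (wrapping around).
Starting from "hqwbjxbr": after the first operation, "qwbjxbr"; after the second, "rxckycs".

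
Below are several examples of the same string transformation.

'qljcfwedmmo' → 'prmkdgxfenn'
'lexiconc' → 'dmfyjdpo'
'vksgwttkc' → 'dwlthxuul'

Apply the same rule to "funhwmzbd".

Looking at the pairs, the operation is to move the last character to the front, then shift every letter 1 place forward in the alphabet (wrapping around).
On "funhwmzbd": the first step gives "dfunhwmzb", and the second then gives "egvoixnac".

egvoixnac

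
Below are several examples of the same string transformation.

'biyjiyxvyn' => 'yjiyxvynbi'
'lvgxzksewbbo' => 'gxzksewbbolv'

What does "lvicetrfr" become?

Looking at the pairs, the operation is to move the first 2 characters to the end (rotate left by 2).
Applying that to "lvicetrfr" gives "icetrfrlv".

icetrfrlv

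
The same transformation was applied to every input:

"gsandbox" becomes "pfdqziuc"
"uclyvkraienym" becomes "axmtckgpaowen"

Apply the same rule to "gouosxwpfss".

quzyrhuuiqw

In each case the input is transformed by: move the first 3 characters to the end (rotate left by 3), then shift every letter 2 places forward in the alphabet (wrapping around).
Starting from "gouosxwpfss": after the first operation, "osxwpfssgou"; after the second, "quzyrhuuiqw".
(Check on "uclyvkraienym": → "yvkraienymucl" → "axmtckgpaowen" ✓)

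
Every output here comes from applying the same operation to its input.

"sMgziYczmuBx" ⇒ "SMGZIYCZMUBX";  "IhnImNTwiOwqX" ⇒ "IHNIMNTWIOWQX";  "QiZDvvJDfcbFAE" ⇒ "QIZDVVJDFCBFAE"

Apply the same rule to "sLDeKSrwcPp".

SLDEKSRWCPP

The rule is to convert every letter to uppercase.
So "sLDeKSrwcPp" becomes "SLDEKSRWCPP".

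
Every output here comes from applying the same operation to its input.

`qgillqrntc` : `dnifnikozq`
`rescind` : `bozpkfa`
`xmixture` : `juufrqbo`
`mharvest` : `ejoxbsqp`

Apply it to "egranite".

dbxofkbq

In each case the input is transformed by: swap each adjacent pair of characters (1↔2, 3↔4, ...), then shift every letter 3 places backward in the alphabet (wrapping around).
For "egranite", step one produces "gearinet"; step two turns that into "dbxofkbq".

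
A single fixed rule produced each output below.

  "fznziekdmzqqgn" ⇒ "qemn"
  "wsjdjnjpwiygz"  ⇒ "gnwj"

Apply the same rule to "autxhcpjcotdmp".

dcct

Each output is the input with this applied: keep one character in every 3, starting at position 3 (positions 3rd, 6th, 9th, ...), then swap the first and last characters.
Doing the same to "autxhcpjcotdmp": "dcct".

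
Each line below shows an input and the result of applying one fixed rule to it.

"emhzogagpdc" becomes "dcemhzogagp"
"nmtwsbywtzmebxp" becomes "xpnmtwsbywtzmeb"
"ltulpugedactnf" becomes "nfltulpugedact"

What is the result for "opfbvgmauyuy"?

Looking at the pairs, the operation is to move the last 2 characters to the front (rotate right by 2).
So "opfbvgmauyuy" becomes "uyopfbvgmauy".

uyopfbvgmauy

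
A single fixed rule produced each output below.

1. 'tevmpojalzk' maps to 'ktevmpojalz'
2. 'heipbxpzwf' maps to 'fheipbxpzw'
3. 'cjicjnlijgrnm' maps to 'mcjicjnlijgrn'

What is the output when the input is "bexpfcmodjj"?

jbexpfcmodj

What's happening: move the last character to the front.
For "bexpfcmodjj" the result is "jbexpfcmodj".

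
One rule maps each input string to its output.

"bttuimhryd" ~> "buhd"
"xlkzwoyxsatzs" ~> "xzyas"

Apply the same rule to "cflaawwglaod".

Looking at the pairs, the operation is to keep one character in every 3, starting at position 1 (positions 1st, 4th, 7th, ...).
Applying that to "cflaawwglaod" gives "cawa".

cawa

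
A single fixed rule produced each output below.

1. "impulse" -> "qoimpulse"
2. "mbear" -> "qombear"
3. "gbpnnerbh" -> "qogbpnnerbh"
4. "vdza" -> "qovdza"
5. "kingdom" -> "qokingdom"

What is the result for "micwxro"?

qomicwxro

Each output is the input with this applied: prepend "qo".
"micwxro" → "qomicwxro".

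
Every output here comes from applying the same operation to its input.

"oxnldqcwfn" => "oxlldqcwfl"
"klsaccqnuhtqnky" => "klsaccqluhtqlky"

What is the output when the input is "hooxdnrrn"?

The rule is to replace every "n" with "l".
For "hooxdnrrn" the result is "hooxdlrrl".

hooxdlrrl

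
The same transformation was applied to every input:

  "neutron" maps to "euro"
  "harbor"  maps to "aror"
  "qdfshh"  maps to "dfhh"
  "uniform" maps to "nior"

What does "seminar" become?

Rule — double every character, then keep one character in every 3, starting at position 3 (positions 3rd, 6th, 9th, ...).
Working it through for "seminar": intermediate "sseemmiinnaarr", final "emna".

emna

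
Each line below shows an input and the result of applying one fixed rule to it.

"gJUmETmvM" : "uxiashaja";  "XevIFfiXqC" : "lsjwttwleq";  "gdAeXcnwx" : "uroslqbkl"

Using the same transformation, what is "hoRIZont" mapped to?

vcfwncbh

The rule is to shift every letter 12 places backward in the alphabet (wrapping around), then convert every letter to lowercase.
Working it through for "hoRIZont": intermediate "vcFWNcbh", final "vcfwncbh".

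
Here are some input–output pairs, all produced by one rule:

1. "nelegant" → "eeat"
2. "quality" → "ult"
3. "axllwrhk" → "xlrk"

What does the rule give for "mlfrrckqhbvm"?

In each case the input is transformed by: keep every other character starting from the second (positions 2nd, 4th, 6th, ...).
So "mlfrrckqhbvm" becomes "lrcqbm".

lrcqbm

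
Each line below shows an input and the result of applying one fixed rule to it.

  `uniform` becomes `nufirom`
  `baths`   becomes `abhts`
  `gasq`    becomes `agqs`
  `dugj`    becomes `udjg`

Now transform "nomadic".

Looking at the pairs, the operation is to swap each adjacent pair of characters (1↔2, 3↔4, ...).
On "nomadic" that produces "onamidc".

onamidc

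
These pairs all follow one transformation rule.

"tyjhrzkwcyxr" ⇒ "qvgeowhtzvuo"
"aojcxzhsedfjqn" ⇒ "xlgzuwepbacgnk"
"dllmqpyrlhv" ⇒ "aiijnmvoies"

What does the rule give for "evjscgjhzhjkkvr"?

The rule is to shift every letter 3 places backward in the alphabet (wrapping around).
Applying that to "evjscgjhzhjkkvr" gives "bsgpzdgeweghhso".

bsgpzdgeweghhso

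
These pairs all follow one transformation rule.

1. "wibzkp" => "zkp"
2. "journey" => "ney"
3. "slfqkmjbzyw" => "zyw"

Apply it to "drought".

ght

Rule — keep only the last 3 characters.
Doing the same to "drought": "ght".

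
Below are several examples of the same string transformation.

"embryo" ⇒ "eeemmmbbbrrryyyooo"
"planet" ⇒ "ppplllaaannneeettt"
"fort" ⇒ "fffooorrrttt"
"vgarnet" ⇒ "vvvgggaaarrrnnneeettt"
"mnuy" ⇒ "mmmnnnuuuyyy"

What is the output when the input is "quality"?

qqquuuaaallliiitttyyy

The pattern: repeat every character 3 times.
On "quality" that produces "qqquuuaaallliiitttyyy".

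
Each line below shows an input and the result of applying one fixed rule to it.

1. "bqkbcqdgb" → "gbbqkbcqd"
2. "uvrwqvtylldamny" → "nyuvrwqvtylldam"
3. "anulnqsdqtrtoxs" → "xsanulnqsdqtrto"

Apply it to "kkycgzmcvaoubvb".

The pattern: move the last 2 characters to the front (rotate right by 2).
On "kkycgzmcvaoubvb" that produces "vbkkycgzmcvaoub".

vbkkycgzmcvaoub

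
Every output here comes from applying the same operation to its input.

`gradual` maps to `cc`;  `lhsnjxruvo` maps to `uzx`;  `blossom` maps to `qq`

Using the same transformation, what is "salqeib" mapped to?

What's happening: shift every letter 2 places forward in the alphabet (wrapping around), then keep one character in every 3, starting at position 3 (positions 3rd, 6th, 9th, ...).
On "salqeib": the first step gives "ucnsgkd", and the second then gives "nk".

nk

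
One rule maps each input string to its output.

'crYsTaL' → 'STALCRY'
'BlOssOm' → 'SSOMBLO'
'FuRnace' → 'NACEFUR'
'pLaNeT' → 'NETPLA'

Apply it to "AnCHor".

The transformation: move the first 3 characters to the end (rotate left by 3), then convert every letter to uppercase.
Working it through for "AnCHor": intermediate "HorAnC", final "HORANC".

HORANC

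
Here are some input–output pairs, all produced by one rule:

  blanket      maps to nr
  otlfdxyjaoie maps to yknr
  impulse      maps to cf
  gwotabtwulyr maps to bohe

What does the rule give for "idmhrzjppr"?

Rule — keep one character in every 3, starting at position 3 (positions 3rd, 6th, 9th, ...), then shift every letter 13 places forward in the alphabet (wrapping around) — i.e. ROT13.
On "idmhrzjppr": the first step gives "mzp", and the second then gives "zmc".

zmc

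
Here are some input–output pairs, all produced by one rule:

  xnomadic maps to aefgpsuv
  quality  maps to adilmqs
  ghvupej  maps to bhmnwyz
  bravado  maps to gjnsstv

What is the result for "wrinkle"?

Looking at the pairs, the operation is to shift every letter 8 places backward in the alphabet (wrapping around), then sort the characters into alphabetical order.
For "wrinkle", step one produces "ojafcdw"; step two turns that into "acdfjow".

acdfjow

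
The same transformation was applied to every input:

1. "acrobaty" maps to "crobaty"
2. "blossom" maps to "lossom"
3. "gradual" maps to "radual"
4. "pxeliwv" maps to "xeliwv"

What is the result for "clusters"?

lusters

Looking at the pairs, the operation is to delete the first character.
For "clusters" the result is "lusters".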